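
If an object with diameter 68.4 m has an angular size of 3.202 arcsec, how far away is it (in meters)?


D = size / theta_rad, theta_rad = 3.202 * pi/(180*3600) = 1.552e-05, D = 4.406e+06

4.406e+06 m


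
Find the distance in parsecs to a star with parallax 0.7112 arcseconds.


d = 1/p = 1/0.7112 = 1.4061

1.4061 pc


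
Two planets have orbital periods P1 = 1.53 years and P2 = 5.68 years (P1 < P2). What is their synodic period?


1/P_syn = |1/P1 - 1/P2| = |1/1.53 - 1/5.68| => P_syn = 2.0941

2.0941 years


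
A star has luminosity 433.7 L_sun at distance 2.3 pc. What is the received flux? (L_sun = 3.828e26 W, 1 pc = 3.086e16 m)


F = L / (4*pi*d^2) = 1.660e+29 / (4*pi*(7.098e+16)^2) = 2.622e-06

2.622e-06 W/m^2


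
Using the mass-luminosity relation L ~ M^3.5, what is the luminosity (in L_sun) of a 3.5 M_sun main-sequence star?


L/L_sun = (M/M_sun)^3.5 = 3.5^3.5 = 80.2118

80.2118 L_sun


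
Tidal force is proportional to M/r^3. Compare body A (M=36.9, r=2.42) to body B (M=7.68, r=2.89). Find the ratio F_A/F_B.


Ratio = (M1/r1^3) / (M2/r2^3) = (36.9/2.42^3) / (7.68/2.89^3) = 8.183

8.183


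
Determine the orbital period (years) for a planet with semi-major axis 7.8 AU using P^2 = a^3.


P = a^(3/2) = 7.8^1.5 = 21.7842

21.7842 years


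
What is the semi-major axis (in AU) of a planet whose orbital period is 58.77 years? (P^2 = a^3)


a = P^(2/3) = 58.77^(2/3) = 15.116

15.116 AU


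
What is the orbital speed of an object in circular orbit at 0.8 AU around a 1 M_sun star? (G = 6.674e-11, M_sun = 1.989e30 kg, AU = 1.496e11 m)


v = sqrt(GM/r) = sqrt(6.674e-11 * 1.989e+30 / 1.197e+11) = 33304.2534

33304.2534 m/s


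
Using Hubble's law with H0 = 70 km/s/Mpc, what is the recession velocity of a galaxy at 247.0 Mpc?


v = H0 * d = 70 * 247.0 = 17290.0

17290.0 km/s


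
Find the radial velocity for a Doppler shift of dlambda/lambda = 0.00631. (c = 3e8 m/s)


v = (dlambda/lambda) * c = 0.00631 * 3e8 = 1.893e+06

1.893e+06 m/s


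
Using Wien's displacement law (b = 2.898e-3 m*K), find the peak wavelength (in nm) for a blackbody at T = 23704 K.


lam_max = b / T = 2.898e-3 / 23704 = 1.223e-07 m = 122.2578 nm

122.2578 nm


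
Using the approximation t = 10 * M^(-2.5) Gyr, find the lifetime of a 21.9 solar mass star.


t = 10 * M^(-2.5) = 10 * 21.9^(-2.5) = 0.0045

0.0045 Gyr


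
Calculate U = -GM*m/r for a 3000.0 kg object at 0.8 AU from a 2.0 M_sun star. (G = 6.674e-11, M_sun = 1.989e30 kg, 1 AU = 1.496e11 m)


M = 2.0 * 1.989e30 kg = 3.978e+30 kg; r = 0.8 AU * 1.496e11 m/AU = 1.1968e+11 m. U = -GM*m/r = -(6.674e-11 * 3.978e+30 * 3000.0) / 1.1968e+11 = -6.655e+12

-6.655e+12 J


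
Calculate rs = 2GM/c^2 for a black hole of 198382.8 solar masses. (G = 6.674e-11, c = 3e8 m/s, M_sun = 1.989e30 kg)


M = 198382.8 * 1.989e30 kg = 3.945833892e+35 kg. rs = 2GM/c^2 = 2 * 6.674e-11 * 3.945833892e+35 / (3e8)^2 = 5.852e+08

5.852e+08 m


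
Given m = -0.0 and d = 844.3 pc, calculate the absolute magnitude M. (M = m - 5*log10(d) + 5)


M = m - 5*log10(d) + 5 = -0.0 - 5*log10(844.3) + 5 = -9.6325

-9.6325


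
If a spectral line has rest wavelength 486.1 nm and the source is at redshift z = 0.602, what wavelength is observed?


lam_obs = lam_emit * (1 + z) = 486.1 * (1 + 0.602) = 778.7322

778.7322 nm


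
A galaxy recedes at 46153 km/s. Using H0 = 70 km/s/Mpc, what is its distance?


d = v / H0 = 46153 / 70 = 659.3286

659.3286 Mpc


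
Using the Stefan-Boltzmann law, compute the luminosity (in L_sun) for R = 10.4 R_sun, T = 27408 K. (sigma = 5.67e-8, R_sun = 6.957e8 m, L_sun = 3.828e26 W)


R = 10.4 * 6.957e8 m = 7.23528e+09 m. L = 4*pi*R^2*sigma*T^4 = 4*pi*(7.23528e+09)^2 * 5.67e-8 * 27408^4 = 2.104810447e+31 W. L/L_sun = 2.104810447e+31 / 3.828e26 = 54984.5989

54984.5989 L_sun


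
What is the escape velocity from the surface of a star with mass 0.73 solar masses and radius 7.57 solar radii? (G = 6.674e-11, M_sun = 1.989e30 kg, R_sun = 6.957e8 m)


M = 0.73 * 1.989e30 kg = 1.45197e+30 kg; R = 7.57 * 6.957e8 m = 5.266449e+09 m. v_esc = sqrt(2GM/R) = sqrt(2 * 6.674e-11 * 1.45197e+30 / 5.266449e+09) = 191835.0586

191835.0586 m/s


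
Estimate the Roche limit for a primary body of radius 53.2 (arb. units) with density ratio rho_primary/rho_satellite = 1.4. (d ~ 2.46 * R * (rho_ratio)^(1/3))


d_Roche = 2.46 * 53.2 * 1.4^(1/3) = 146.4051

146.4051


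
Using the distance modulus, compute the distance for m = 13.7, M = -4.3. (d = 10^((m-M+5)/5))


d = 10^((m - M + 5)/5) = 10^((13.7 - -4.3 + 5)/5) = 39810.7171

39810.7171 pc


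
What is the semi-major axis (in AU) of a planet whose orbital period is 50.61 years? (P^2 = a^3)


a = P^(2/3) = 50.61^(2/3) = 13.6823

13.6823 AU


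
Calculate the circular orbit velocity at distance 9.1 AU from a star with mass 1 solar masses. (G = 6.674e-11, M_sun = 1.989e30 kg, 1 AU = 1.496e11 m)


v = sqrt(GM/r) = sqrt(6.674e-11 * 1.989e+30 / 1.361e+12) = 9874.702

9874.702 m/s


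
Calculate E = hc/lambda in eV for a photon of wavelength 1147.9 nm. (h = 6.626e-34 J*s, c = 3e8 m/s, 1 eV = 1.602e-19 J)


E = hc/lambda = 6.626e-34 * 3e8 / 1.148e-06 = 1.732e-19 J = 1.081 eV

1.081 eV


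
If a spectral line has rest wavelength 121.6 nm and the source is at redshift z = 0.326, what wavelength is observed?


lam_obs = lam_emit * (1 + z) = 121.6 * (1 + 0.326) = 161.2416

161.2416 nm


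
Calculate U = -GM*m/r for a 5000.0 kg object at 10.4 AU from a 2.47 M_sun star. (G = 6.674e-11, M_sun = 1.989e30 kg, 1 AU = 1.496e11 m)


M = 2.47 * 1.989e30 kg = 4.91283e+30 kg; r = 10.4 AU * 1.496e11 m/AU = 1.55584e+12 m. U = -GM*m/r = -(6.674e-11 * 4.91283e+30 * 5000.0) / 1.55584e+12 = -1.054e+12

-1.054e+12 J


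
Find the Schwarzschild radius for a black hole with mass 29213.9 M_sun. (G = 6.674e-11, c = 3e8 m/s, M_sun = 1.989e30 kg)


M = 29213.9 * 1.989e30 kg = 5.81064471e+34 kg. rs = 2GM/c^2 = 2 * 6.674e-11 * 5.81064471e+34 / (3e8)^2 = 8.618e+07

8.618e+07 m


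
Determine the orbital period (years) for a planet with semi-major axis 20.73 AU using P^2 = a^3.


P = a^(3/2) = 20.73^1.5 = 94.3841

94.3841 years


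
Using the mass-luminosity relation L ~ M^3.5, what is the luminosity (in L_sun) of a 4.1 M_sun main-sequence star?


L/L_sun = (M/M_sun)^3.5 = 4.1^3.5 = 139.5544

139.5544 L_sun


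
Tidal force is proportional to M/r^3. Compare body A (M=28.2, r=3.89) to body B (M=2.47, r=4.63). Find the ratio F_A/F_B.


Ratio = (M1/r1^3) / (M2/r2^3) = (28.2/3.89^3) / (2.47/4.63^3) = 19.2507

19.2507


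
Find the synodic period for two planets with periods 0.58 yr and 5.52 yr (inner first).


1/P_syn = |1/P1 - 1/P2| = |1/0.58 - 1/5.52| => P_syn = 0.6481

0.6481 years


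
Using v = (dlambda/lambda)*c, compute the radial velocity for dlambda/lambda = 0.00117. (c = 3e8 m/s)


v = (dlambda/lambda) * c = 0.00117 * 3e8 = 351000.0

351000.0 m/s


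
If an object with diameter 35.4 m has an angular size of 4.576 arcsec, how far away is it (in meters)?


D = size / theta_rad, theta_rad = 4.576 * pi/(180*3600) = 2.219e-05, D = 1.596e+06

1.596e+06 m


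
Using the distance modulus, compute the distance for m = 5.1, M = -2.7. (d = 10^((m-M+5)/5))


d = 10^((m - M + 5)/5) = 10^((5.1 - -2.7 + 5)/5) = 363.0781

363.0781 pc


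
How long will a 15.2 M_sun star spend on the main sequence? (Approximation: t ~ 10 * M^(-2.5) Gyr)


t = 10 * M^(-2.5) = 10 * 15.2^(-2.5) = 0.0111

0.0111 Gyr


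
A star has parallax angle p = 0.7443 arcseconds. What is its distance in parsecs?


d = 1/p = 1/0.7443 = 1.3435

1.3435 pc


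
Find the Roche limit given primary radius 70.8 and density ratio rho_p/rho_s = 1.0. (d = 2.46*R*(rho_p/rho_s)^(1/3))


d_Roche = 2.46 * 70.8 * 1.0^(1/3) = 174.168

174.168


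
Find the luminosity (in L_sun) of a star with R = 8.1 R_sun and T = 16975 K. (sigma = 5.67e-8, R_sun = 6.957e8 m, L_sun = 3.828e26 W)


R = 8.1 * 6.957e8 m = 5.63517e+09 m. L = 4*pi*R^2*sigma*T^4 = 4*pi*(5.63517e+09)^2 * 5.67e-8 * 16975^4 = 1.878650962e+30 W. L/L_sun = 1.878650962e+30 / 3.828e26 = 4907.6566

4907.6566 L_sun


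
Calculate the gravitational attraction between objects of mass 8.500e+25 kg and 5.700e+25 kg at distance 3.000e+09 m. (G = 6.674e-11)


F = G*m1*m2/r^2 = 6.674e-11 * 8.500e+25 * 5.700e+25 / (3.000e+09)^2 = 6.674e-11 * 4.845e+51 / 9.000e+18 = 3.593e+22

3.593e+22 N


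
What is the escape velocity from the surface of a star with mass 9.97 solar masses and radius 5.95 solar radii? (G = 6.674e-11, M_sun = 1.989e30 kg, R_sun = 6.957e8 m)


M = 9.97 * 1.989e30 kg = 1.983033e+31 kg; R = 5.95 * 6.957e8 m = 4.139415e+09 m. v_esc = sqrt(2GM/R) = sqrt(2 * 6.674e-11 * 1.983033e+31 / 4.139415e+09) = 799656.7088

799656.7088 m/s


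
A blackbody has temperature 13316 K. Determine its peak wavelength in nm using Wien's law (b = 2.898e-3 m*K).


lam_max = b / T = 2.898e-3 / 13316 = 2.176e-07 m = 217.6329 nm

217.6329 nm


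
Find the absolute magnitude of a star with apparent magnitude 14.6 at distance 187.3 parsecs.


M = m - 5*log10(d) + 5 = 14.6 - 5*log10(187.3) + 5 = 8.2373

8.2373


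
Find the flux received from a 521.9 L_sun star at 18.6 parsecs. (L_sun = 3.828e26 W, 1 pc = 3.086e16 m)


F = L / (4*pi*d^2) = 1.998e+29 / (4*pi*(5.740e+17)^2) = 4.825e-08

4.825e-08 W/m^2


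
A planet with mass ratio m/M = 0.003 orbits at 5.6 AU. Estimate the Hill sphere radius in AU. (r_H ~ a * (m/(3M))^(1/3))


r_H = a * (m/3M)^(1/3) = 5.6 * (0.003/3)^(1/3) = 0.56

0.56 AU


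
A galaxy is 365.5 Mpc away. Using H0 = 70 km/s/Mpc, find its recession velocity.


v = H0 * d = 70 * 365.5 = 25585.0

25585.0 km/s


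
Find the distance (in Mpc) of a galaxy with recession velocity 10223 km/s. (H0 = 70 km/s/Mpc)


d = v / H0 = 10223 / 70 = 146.0429

146.0429 Mpc


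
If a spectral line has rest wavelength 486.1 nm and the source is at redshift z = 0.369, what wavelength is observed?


lam_obs = lam_emit * (1 + z) = 486.1 * (1 + 0.369) = 665.4709

665.4709 nm


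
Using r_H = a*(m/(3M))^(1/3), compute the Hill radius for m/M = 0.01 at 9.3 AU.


r_H = a * (m/3M)^(1/3) = 9.3 * (0.01/3)^(1/3) = 1.3892

1.3892 AU


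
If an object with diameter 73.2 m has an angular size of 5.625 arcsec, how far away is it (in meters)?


D = size / theta_rad, theta_rad = 5.625 * pi/(180*3600) = 2.727e-05, D = 2.684e+06

2.684e+06 m


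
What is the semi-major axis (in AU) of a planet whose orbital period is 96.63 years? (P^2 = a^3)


a = P^(2/3) = 96.63^(2/3) = 21.0576

21.0576 AU


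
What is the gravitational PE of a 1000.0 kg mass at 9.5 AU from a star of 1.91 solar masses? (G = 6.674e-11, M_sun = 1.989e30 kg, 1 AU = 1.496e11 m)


M = 1.91 * 1.989e30 kg = 3.79899e+30 kg; r = 9.5 AU * 1.496e11 m/AU = 1.4212e+12 m. U = -GM*m/r = -(6.674e-11 * 3.79899e+30 * 1000.0) / 1.4212e+12 = -1.784e+11

-1.784e+11 J


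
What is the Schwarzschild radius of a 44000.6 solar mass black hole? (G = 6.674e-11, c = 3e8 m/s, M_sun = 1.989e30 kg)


M = 44000.6 * 1.989e30 kg = 8.75171934e+34 kg. rs = 2GM/c^2 = 2 * 6.674e-11 * 8.75171934e+34 / (3e8)^2 = 1.298e+08

1.298e+08 m


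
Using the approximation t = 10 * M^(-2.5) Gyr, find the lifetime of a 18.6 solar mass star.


t = 10 * M^(-2.5) = 10 * 18.6^(-2.5) = 0.0067

0.0067 Gyr


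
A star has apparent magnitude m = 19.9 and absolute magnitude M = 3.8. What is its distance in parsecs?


d = 10^((m - M + 5)/5) = 10^((19.9 - 3.8 + 5)/5) = 16595.8691

16595.8691 pc


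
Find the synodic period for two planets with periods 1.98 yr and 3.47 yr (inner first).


1/P_syn = |1/P1 - 1/P2| = |1/1.98 - 1/3.47| => P_syn = 4.6111

4.6111 years


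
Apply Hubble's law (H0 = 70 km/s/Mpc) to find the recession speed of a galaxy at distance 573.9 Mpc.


v = H0 * d = 70 * 573.9 = 40173.0

40173.0 km/s


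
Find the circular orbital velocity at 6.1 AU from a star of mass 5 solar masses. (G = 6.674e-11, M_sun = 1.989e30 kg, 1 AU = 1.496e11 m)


v = sqrt(GM/r) = sqrt(6.674e-11 * 9.945e+30 / 9.126e+11) = 26968.9961

26968.9961 m/s


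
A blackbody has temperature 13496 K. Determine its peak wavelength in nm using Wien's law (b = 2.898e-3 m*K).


lam_max = b / T = 2.898e-3 / 13496 = 2.147e-07 m = 214.7303 nm

214.7303 nm


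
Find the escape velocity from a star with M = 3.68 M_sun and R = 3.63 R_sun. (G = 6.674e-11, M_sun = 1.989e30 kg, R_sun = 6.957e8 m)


M = 3.68 * 1.989e30 kg = 7.31952e+30 kg; R = 3.63 * 6.957e8 m = 2.525391e+09 m. v_esc = sqrt(2GM/R) = sqrt(2 * 6.674e-11 * 7.31952e+30 / 2.525391e+09) = 621992.4108

621992.4108 m/s


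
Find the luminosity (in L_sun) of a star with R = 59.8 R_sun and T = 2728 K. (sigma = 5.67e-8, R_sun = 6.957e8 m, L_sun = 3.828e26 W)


R = 59.8 * 6.957e8 m = 4.160286e+10 m. L = 4*pi*R^2*sigma*T^4 = 4*pi*(4.160286e+10)^2 * 5.67e-8 * 2728^4 = 6.829938004e+28 W. L/L_sun = 6.829938004e+28 / 3.828e26 = 178.4205

178.4205 L_sun


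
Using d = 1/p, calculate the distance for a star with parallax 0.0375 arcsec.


d = 1/p = 1/0.0375 = 26.6667

26.6667 pc


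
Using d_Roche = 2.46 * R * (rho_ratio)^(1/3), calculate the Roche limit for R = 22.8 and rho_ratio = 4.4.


d_Roche = 2.46 * 22.8 * 4.4^(1/3) = 91.9082

91.9082


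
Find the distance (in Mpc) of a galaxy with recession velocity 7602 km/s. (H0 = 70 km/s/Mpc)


d = v / H0 = 7602 / 70 = 108.6

108.6 Mpc


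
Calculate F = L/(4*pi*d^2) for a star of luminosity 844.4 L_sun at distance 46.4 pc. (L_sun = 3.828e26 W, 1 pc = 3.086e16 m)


F = L / (4*pi*d^2) = 3.232e+29 / (4*pi*(1.432e+18)^2) = 1.255e-08

1.255e-08 W/m^2


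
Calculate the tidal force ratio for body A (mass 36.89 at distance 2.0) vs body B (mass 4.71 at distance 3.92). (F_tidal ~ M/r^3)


Ratio = (M1/r1^3) / (M2/r2^3) = (36.89/2.0^3) / (4.71/3.92^3) = 58.9734

58.9734


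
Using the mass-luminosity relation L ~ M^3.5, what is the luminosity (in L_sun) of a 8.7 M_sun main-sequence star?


L/L_sun = (M/M_sun)^3.5 = 8.7^3.5 = 1942.3048

1942.3048 L_sun


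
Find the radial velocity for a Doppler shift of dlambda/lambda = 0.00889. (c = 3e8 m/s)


v = (dlambda/lambda) * c = 0.00889 * 3e8 = 2.667e+06

2.667e+06 m/s


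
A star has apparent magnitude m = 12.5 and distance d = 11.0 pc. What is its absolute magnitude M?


M = m - 5*log10(d) + 5 = 12.5 - 5*log10(11.0) + 5 = 12.293

12.293


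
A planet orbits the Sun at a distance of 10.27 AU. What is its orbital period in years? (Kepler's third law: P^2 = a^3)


P = a^(3/2) = 10.27^1.5 = 32.9121

32.9121 years


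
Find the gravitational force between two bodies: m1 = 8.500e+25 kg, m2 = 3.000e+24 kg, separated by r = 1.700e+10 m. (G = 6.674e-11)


F = G*m1*m2/r^2 = 6.674e-11 * 8.500e+25 * 3.000e+24 / (1.700e+10)^2 = 6.674e-11 * 2.550e+50 / 2.890e+20 = 5.889e+19

5.889e+19 N


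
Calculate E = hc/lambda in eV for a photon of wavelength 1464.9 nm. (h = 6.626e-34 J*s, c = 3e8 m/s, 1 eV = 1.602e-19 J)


E = hc/lambda = 6.626e-34 * 3e8 / 1.465e-06 = 1.357e-19 J = 0.847 eV

0.847 eV


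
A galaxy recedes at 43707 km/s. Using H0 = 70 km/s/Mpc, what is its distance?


d = v / H0 = 43707 / 70 = 624.3857

624.3857 Mpc


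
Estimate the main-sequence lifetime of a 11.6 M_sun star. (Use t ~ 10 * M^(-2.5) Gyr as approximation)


t = 10 * M^(-2.5) = 10 * 11.6^(-2.5) = 0.0218

0.0218 Gyr


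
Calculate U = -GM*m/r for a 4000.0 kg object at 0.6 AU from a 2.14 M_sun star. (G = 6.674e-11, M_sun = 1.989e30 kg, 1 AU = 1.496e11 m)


M = 2.14 * 1.989e30 kg = 4.25646e+30 kg; r = 0.6 AU * 1.496e11 m/AU = 8.976e+10 m. U = -GM*m/r = -(6.674e-11 * 4.25646e+30 * 4000.0) / 8.976e+10 = -1.266e+13

-1.266e+13 J


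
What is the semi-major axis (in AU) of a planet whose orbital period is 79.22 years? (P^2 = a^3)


a = P^(2/3) = 79.22^(2/3) = 18.4455

18.4455 AU


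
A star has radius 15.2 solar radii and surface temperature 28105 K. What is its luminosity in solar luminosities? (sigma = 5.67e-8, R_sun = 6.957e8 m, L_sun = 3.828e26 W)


R = 15.2 * 6.957e8 m = 1.057464e+10 m. L = 4*pi*R^2*sigma*T^4 = 4*pi*(1.057464e+10)^2 * 5.67e-8 * 28105^4 = 4.971168272e+31 W. L/L_sun = 4.971168272e+31 / 3.828e26 = 129863.33

129863.33 L_sun


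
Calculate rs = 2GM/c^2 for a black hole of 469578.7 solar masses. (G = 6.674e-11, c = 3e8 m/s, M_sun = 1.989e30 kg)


M = 469578.7 * 1.989e30 kg = 9.339920343e+35 kg. rs = 2GM/c^2 = 2 * 6.674e-11 * 9.339920343e+35 / (3e8)^2 = 1.385e+09

1.385e+09 m


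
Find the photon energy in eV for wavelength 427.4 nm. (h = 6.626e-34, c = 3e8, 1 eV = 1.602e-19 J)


E = hc/lambda = 6.626e-34 * 3e8 / 4.274e-07 = 4.651e-19 J = 2.9032 eV

2.9032 eV


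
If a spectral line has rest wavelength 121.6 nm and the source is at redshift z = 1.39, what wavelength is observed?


lam_obs = lam_emit * (1 + z) = 121.6 * (1 + 1.39) = 290.624

290.624 nm


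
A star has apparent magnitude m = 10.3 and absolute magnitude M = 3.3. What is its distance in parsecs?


d = 10^((m - M + 5)/5) = 10^((10.3 - 3.3 + 5)/5) = 251.1886

251.1886 pc


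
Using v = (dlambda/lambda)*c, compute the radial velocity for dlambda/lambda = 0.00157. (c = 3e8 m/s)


v = (dlambda/lambda) * c = 0.00157 * 3e8 = 471000.0

471000.0 m/s


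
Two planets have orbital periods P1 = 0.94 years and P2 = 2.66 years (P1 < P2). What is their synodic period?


1/P_syn = |1/P1 - 1/P2| = |1/0.94 - 1/2.66| => P_syn = 1.4537

1.4537 years


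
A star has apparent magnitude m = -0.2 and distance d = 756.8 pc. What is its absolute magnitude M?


M = m - 5*log10(d) + 5 = -0.2 - 5*log10(756.8) + 5 = -9.5949

-9.5949


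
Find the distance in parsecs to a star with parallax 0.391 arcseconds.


d = 1/p = 1/0.391 = 2.5575

2.5575 pc


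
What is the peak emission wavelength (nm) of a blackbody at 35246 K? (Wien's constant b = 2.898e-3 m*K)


lam_max = b / T = 2.898e-3 / 35246 = 8.222e-08 m = 82.2221 nm

82.2221 nm


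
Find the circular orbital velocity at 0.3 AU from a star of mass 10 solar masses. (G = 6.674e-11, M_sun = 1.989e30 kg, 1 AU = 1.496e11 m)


v = sqrt(GM/r) = sqrt(6.674e-11 * 1.989e+31 / 4.488e+10) = 171982.4251

171982.4251 m/s


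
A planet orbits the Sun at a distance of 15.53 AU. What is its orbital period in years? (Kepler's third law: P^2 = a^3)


P = a^(3/2) = 15.53^1.5 = 61.2008

61.2008 years


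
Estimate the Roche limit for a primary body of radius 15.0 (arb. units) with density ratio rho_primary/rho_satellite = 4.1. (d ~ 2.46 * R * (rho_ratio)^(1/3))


d_Roche = 2.46 * 15.0 * 4.1^(1/3) = 59.0592

59.0592


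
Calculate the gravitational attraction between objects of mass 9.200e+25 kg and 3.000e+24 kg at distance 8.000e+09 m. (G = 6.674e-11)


F = G*m1*m2/r^2 = 6.674e-11 * 9.200e+25 * 3.000e+24 / (8.000e+09)^2 = 6.674e-11 * 2.760e+50 / 6.400e+19 = 2.878e+20

2.878e+20 N


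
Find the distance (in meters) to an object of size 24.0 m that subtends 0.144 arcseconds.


D = size / theta_rad, theta_rad = 0.144 * pi/(180*3600) = 6.981e-07, D = 3.438e+07

3.438e+07 m


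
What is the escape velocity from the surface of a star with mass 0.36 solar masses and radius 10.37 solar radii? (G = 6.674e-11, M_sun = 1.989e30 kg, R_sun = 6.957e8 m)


M = 0.36 * 1.989e30 kg = 7.1604e+29 kg; R = 10.37 * 6.957e8 m = 7.214409e+09 m. v_esc = sqrt(2GM/R) = sqrt(2 * 6.674e-11 * 7.1604e+29 / 7.214409e+09) = 115100.2749

115100.2749 m/s


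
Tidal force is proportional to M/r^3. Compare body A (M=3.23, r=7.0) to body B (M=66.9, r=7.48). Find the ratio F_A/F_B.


Ratio = (M1/r1^3) / (M2/r2^3) = (3.23/7.0^3) / (66.9/7.48^3) = 0.0589

0.0589


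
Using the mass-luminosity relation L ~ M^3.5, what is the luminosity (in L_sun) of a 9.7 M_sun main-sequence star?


L/L_sun = (M/M_sun)^3.5 = 9.7^3.5 = 2842.5039

2842.5039 L_sun


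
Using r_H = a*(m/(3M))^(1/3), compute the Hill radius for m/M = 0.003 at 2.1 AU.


r_H = a * (m/3M)^(1/3) = 2.1 * (0.003/3)^(1/3) = 0.21

0.21 AU


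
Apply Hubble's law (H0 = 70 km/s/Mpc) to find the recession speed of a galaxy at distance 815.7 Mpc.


v = H0 * d = 70 * 815.7 = 57099.0

57099.0 km/s


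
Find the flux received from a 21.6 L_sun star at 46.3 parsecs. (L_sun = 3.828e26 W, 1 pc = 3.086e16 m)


F = L / (4*pi*d^2) = 8.268e+27 / (4*pi*(1.429e+18)^2) = 3.223e-10

3.223e-10 W/m^2


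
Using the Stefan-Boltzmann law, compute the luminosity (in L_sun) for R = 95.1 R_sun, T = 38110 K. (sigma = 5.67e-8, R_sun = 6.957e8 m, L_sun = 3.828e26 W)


R = 95.1 * 6.957e8 m = 6.616107e+10 m. L = 4*pi*R^2*sigma*T^4 = 4*pi*(6.616107e+10)^2 * 5.67e-8 * 38110^4 = 6.578907172e+33 W. L/L_sun = 6.578907172e+33 / 3.828e26 = 1.719e+07

1.719e+07 L_sun


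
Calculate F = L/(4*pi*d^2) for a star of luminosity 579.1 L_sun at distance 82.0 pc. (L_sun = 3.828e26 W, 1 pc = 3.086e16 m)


F = L / (4*pi*d^2) = 2.217e+29 / (4*pi*(2.531e+18)^2) = 2.755e-09

2.755e-09 W/m^2


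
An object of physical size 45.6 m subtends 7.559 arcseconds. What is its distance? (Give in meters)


D = size / theta_rad, theta_rad = 7.559 * pi/(180*3600) = 3.665e-05, D = 1.244e+06

1.244e+06 m


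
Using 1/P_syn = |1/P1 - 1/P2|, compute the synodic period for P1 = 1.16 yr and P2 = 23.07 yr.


1/P_syn = |1/P1 - 1/P2| = |1/1.16 - 1/23.07| => P_syn = 1.2214

1.2214 years


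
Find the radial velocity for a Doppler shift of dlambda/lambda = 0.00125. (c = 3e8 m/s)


v = (dlambda/lambda) * c = 0.00125 * 3e8 = 375000.0

375000.0 m/s


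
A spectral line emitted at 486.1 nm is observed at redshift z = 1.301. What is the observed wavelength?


lam_obs = lam_emit * (1 + z) = 486.1 * (1 + 1.301) = 1118.5161

1118.5161 nm


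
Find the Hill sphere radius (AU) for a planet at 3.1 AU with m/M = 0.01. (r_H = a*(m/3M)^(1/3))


r_H = a * (m/3M)^(1/3) = 3.1 * (0.01/3)^(1/3) = 0.4631

0.4631 AU


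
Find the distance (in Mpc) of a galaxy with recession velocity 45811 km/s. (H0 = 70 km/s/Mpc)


d = v / H0 = 45811 / 70 = 654.4429

654.4429 Mpc


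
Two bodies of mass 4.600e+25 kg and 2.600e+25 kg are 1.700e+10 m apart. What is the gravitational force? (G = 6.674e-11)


F = G*m1*m2/r^2 = 6.674e-11 * 4.600e+25 * 2.600e+25 / (1.700e+10)^2 = 6.674e-11 * 1.196e+51 / 2.890e+20 = 2.762e+20

2.762e+20 N


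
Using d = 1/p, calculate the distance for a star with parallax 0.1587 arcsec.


d = 1/p = 1/0.1587 = 6.3012

6.3012 pc


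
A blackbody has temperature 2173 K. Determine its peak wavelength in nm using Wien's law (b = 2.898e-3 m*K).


lam_max = b / T = 2.898e-3 / 2173 = 1.334e-06 m = 1333.6401 nm

1333.6401 nm


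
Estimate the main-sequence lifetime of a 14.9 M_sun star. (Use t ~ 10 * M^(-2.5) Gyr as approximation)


t = 10 * M^(-2.5) = 10 * 14.9^(-2.5) = 0.0117

0.0117 Gyr


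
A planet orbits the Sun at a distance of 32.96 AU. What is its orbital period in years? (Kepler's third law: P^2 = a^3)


P = a^(3/2) = 32.96^1.5 = 189.226

189.226 years


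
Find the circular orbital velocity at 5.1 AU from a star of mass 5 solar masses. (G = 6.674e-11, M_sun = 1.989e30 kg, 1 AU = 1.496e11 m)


v = sqrt(GM/r) = sqrt(6.674e-11 * 9.945e+30 / 7.630e+11) = 29494.7426

29494.7426 m/s


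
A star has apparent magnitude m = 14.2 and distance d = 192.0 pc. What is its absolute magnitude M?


M = m - 5*log10(d) + 5 = 14.2 - 5*log10(192.0) + 5 = 7.7835

7.7835


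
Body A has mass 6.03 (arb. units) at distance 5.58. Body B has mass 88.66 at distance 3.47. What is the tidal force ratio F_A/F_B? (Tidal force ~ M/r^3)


Ratio = (M1/r1^3) / (M2/r2^3) = (6.03/5.58^3) / (88.66/3.47^3) = 0.0164

0.0164


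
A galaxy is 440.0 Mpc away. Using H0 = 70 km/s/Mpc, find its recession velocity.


v = H0 * d = 70 * 440.0 = 30800.0

30800.0 km/s


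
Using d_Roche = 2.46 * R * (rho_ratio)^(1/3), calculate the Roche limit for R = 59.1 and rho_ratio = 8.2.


d_Roche = 2.46 * 59.1 * 8.2^(1/3) = 293.1752

293.1752


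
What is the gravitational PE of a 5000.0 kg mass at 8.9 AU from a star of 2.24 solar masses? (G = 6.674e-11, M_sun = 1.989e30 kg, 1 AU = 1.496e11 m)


M = 2.24 * 1.989e30 kg = 4.45536e+30 kg; r = 8.9 AU * 1.496e11 m/AU = 1.33144e+12 m. U = -GM*m/r = -(6.674e-11 * 4.45536e+30 * 5000.0) / 1.33144e+12 = -1.117e+12

-1.117e+12 J


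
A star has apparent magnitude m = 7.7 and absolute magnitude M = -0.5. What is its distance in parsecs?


d = 10^((m - M + 5)/5) = 10^((7.7 - -0.5 + 5)/5) = 436.5158

436.5158 pc


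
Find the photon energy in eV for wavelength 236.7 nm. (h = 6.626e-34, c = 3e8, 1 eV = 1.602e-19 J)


E = hc/lambda = 6.626e-34 * 3e8 / 2.367e-07 = 8.398e-19 J = 5.2422 eV

5.2422 eV


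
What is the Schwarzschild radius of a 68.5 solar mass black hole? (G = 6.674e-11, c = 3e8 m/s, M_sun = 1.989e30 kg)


M = 68.5 * 1.989e30 kg = 1.362465e+32 kg. rs = 2GM/c^2 = 2 * 6.674e-11 * 1.362465e+32 / (3e8)^2 = 202068.698

202068.698 m


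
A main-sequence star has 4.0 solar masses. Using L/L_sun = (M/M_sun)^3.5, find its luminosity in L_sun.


L/L_sun = (M/M_sun)^3.5 = 4.0^3.5 = 128.0

128.0 L_sun


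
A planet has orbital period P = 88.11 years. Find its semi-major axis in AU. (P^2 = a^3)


a = P^(2/3) = 88.11^(2/3) = 19.8008

19.8008 AU


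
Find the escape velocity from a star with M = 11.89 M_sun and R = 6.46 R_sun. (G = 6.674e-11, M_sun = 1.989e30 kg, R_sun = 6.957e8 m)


M = 11.89 * 1.989e30 kg = 2.364921e+31 kg; R = 6.46 * 6.957e8 m = 4.494222e+09 m. v_esc = sqrt(2GM/R) = sqrt(2 * 6.674e-11 * 2.364921e+31 / 4.494222e+09) = 838087.1024

838087.1024 m/s


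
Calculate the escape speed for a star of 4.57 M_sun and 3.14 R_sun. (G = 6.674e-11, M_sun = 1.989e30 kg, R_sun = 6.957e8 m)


M = 4.57 * 1.989e30 kg = 9.08973e+30 kg; R = 3.14 * 6.957e8 m = 2.184498e+09 m. v_esc = sqrt(2GM/R) = sqrt(2 * 6.674e-11 * 9.08973e+30 / 2.184498e+09) = 745259.9188

745259.9188 m/s


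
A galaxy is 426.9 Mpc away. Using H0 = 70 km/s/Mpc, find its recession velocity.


v = H0 * d = 70 * 426.9 = 29883.0

29883.0 km/s


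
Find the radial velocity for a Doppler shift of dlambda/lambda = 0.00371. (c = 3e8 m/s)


v = (dlambda/lambda) * c = 0.00371 * 3e8 = 1.113e+06

1.113e+06 m/s


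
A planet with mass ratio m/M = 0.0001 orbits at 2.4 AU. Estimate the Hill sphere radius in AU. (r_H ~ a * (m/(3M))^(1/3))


r_H = a * (m/3M)^(1/3) = 2.4 * (0.0001/3)^(1/3) = 0.0772

0.0772 AU


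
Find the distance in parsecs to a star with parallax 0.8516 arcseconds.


d = 1/p = 1/0.8516 = 1.1743

1.1743 pc


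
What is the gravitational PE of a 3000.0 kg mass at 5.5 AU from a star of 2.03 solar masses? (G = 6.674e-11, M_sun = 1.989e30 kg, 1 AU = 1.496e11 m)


M = 2.03 * 1.989e30 kg = 4.03767e+30 kg; r = 5.5 AU * 1.496e11 m/AU = 8.228e+11 m. U = -GM*m/r = -(6.674e-11 * 4.03767e+30 * 3000.0) / 8.228e+11 = -9.825e+11

-9.825e+11 J


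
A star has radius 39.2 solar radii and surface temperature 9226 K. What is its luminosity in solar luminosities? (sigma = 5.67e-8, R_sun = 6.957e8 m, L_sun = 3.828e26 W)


R = 39.2 * 6.957e8 m = 2.727144e+10 m. L = 4*pi*R^2*sigma*T^4 = 4*pi*(2.727144e+10)^2 * 5.67e-8 * 9226^4 = 3.839395617e+30 W. L/L_sun = 3.839395617e+30 / 3.828e26 = 10029.7691

10029.7691 L_sun


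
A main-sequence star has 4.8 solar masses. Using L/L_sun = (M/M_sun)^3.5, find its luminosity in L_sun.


L/L_sun = (M/M_sun)^3.5 = 4.8^3.5 = 242.2949

242.2949 L_sun


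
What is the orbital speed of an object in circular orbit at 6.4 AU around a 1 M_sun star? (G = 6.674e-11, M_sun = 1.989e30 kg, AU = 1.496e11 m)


v = sqrt(GM/r) = sqrt(6.674e-11 * 1.989e+30 / 9.574e+11) = 11774.8317

11774.8317 m/s


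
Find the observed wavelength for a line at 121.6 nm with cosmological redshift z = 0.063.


lam_obs = lam_emit * (1 + z) = 121.6 * (1 + 0.063) = 129.2608

129.2608 nm


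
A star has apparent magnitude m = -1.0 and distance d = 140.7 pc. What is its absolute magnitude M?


M = m - 5*log10(d) + 5 = -1.0 - 5*log10(140.7) + 5 = -6.7415

-6.7415


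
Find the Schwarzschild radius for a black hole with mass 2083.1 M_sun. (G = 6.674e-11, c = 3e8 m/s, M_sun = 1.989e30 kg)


M = 2083.1 * 1.989e30 kg = 4.1432859e+33 kg. rs = 2GM/c^2 = 2 * 6.674e-11 * 4.1432859e+33 / (3e8)^2 = 6.145e+06

6.145e+06 m


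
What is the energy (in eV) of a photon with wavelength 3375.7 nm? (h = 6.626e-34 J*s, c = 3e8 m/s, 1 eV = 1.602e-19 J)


E = hc/lambda = 6.626e-34 * 3e8 / 3.376e-06 = 5.889e-20 J = 0.3676 eV

0.3676 eV


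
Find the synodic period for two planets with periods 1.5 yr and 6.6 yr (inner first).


1/P_syn = |1/P1 - 1/P2| = |1/1.5 - 1/6.6| => P_syn = 1.9412

1.9412 years


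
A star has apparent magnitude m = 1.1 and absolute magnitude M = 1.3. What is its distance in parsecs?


d = 10^((m - M + 5)/5) = 10^((1.1 - 1.3 + 5)/5) = 9.1201

9.1201 pc


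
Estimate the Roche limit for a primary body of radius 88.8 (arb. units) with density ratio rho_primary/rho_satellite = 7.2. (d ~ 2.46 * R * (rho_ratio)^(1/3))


d_Roche = 2.46 * 88.8 * 7.2^(1/3) = 421.8185

421.8185


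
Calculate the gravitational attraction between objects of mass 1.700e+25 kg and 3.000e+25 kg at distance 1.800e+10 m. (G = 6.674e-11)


F = G*m1*m2/r^2 = 6.674e-11 * 1.700e+25 * 3.000e+25 / (1.800e+10)^2 = 6.674e-11 * 5.100e+50 / 3.240e+20 = 1.051e+20

1.051e+20 N


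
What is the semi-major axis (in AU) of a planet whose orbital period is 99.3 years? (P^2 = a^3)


a = P^(2/3) = 99.3^(2/3) = 21.4437

21.4437 AU


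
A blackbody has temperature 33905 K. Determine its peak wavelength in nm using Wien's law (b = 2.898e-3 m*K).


lam_max = b / T = 2.898e-3 / 33905 = 8.547e-08 m = 85.4741 nm

85.4741 nm


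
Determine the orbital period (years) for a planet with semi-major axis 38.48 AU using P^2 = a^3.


P = a^(3/2) = 38.48^1.5 = 238.7001

238.7001 years


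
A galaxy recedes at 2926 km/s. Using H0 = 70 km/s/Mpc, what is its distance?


d = v / H0 = 2926 / 70 = 41.8

41.8 Mpc


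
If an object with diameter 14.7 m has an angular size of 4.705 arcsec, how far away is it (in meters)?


D = size / theta_rad, theta_rad = 4.705 * pi/(180*3600) = 2.281e-05, D = 644440.5211

644440.5211 m


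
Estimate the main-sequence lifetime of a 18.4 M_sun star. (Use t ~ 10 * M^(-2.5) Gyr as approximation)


t = 10 * M^(-2.5) = 10 * 18.4^(-2.5) = 0.0069

0.0069 Gyr


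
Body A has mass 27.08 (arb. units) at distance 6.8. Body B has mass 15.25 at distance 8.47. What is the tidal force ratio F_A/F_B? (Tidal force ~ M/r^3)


Ratio = (M1/r1^3) / (M2/r2^3) = (27.08/6.8^3) / (15.25/8.47^3) = 3.4316

3.4316


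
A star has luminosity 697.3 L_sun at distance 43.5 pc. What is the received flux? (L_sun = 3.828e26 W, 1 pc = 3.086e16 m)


F = L / (4*pi*d^2) = 2.669e+29 / (4*pi*(1.342e+18)^2) = 1.179e-08

1.179e-08 W/m^2


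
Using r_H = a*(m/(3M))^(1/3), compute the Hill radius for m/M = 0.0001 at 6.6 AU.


r_H = a * (m/3M)^(1/3) = 6.6 * (0.0001/3)^(1/3) = 0.2124

0.2124 AU


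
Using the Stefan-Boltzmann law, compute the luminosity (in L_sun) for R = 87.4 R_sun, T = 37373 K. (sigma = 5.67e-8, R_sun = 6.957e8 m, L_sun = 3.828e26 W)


R = 87.4 * 6.957e8 m = 6.080418e+10 m. L = 4*pi*R^2*sigma*T^4 = 4*pi*(6.080418e+10)^2 * 5.67e-8 * 37373^4 = 5.139154076e+33 W. L/L_sun = 5.139154076e+33 / 3.828e26 = 1.343e+07

1.343e+07 L_sun


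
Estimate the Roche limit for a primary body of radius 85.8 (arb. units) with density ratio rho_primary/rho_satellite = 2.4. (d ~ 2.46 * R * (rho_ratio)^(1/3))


d_Roche = 2.46 * 85.8 * 2.4^(1/3) = 282.5917

282.5917


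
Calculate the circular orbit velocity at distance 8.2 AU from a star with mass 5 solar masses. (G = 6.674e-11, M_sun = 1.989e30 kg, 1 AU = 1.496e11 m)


v = sqrt(GM/r) = sqrt(6.674e-11 * 9.945e+30 / 1.227e+12) = 23260.6996

23260.6996 m/s


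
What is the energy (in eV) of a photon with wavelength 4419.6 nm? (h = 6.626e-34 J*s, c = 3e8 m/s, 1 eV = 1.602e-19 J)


E = hc/lambda = 6.626e-34 * 3e8 / 4.420e-06 = 4.498e-20 J = 0.2808 eV

0.2808 eV


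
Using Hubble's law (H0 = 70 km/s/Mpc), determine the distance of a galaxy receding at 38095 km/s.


d = v / H0 = 38095 / 70 = 544.2143

544.2143 Mpc


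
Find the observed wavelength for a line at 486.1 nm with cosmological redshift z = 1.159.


lam_obs = lam_emit * (1 + z) = 486.1 * (1 + 1.159) = 1049.4899

1049.4899 nm


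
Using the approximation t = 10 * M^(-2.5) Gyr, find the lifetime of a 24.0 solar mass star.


t = 10 * M^(-2.5) = 10 * 24.0^(-2.5) = 0.0035

0.0035 Gyr


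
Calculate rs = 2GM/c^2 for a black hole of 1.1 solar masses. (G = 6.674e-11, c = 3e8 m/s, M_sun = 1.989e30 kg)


M = 1.1 * 1.989e30 kg = 2.1879e+30 kg. rs = 2GM/c^2 = 2 * 6.674e-11 * 2.1879e+30 / (3e8)^2 = 3244.8988

3244.8988 m


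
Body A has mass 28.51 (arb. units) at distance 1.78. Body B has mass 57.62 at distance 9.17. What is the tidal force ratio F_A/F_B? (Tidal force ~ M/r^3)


Ratio = (M1/r1^3) / (M2/r2^3) = (28.51/1.78^3) / (57.62/9.17^3) = 67.6506

67.6506


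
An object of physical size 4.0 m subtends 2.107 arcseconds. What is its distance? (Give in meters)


D = size / theta_rad, theta_rad = 2.107 * pi/(180*3600) = 1.022e-05, D = 391580.0783

391580.0783 m


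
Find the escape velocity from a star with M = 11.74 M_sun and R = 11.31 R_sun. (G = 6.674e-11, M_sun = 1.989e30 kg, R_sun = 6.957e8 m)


M = 11.74 * 1.989e30 kg = 2.335086e+31 kg; R = 11.31 * 6.957e8 m = 7.868367e+09 m. v_esc = sqrt(2GM/R) = sqrt(2 * 6.674e-11 * 2.335086e+31 / 7.868367e+09) = 629386.2269

629386.2269 m/s


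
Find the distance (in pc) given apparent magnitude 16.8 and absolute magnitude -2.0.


d = 10^((m - M + 5)/5) = 10^((16.8 - -2.0 + 5)/5) = 57543.9937

57543.9937 pc


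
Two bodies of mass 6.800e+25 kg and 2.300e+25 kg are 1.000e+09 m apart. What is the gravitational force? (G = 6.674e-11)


F = G*m1*m2/r^2 = 6.674e-11 * 6.800e+25 * 2.300e+25 / (1.000e+09)^2 = 6.674e-11 * 1.564e+51 / 1.000e+18 = 1.044e+23

1.044e+23 N


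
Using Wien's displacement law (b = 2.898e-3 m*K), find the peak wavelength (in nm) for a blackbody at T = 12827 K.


lam_max = b / T = 2.898e-3 / 12827 = 2.259e-07 m = 225.9297 nm

225.9297 nm


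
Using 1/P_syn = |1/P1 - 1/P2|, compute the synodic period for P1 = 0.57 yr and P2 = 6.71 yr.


1/P_syn = |1/P1 - 1/P2| = |1/0.57 - 1/6.71| => P_syn = 0.6229

0.6229 years


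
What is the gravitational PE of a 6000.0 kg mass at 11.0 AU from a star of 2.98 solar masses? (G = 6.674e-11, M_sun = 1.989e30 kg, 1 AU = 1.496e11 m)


M = 2.98 * 1.989e30 kg = 5.92722e+30 kg; r = 11.0 AU * 1.496e11 m/AU = 1.6456e+12 m. U = -GM*m/r = -(6.674e-11 * 5.92722e+30 * 6000.0) / 1.6456e+12 = -1.442e+12

-1.442e+12 J


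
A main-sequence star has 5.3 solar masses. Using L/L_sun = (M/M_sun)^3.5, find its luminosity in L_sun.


L/L_sun = (M/M_sun)^3.5 = 5.3^3.5 = 342.7406

342.7406 L_sun


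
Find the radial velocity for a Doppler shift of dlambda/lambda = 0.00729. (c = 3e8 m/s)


v = (dlambda/lambda) * c = 0.00729 * 3e8 = 2.187e+06

2.187e+06 m/s


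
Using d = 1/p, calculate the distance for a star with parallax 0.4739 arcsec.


d = 1/p = 1/0.4739 = 2.1101

2.1101 pc


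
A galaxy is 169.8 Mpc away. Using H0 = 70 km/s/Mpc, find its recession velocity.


v = H0 * d = 70 * 169.8 = 11886.0

11886.0 km/s


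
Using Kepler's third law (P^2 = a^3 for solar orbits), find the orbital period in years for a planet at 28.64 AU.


P = a^(3/2) = 28.64^1.5 = 153.2708

153.2708 years


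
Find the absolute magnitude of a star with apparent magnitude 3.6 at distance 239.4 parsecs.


M = m - 5*log10(d) + 5 = 3.6 - 5*log10(239.4) + 5 = -3.2956

-3.2956


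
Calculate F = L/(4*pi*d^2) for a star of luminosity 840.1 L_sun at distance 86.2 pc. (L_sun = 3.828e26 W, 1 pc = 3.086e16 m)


F = L / (4*pi*d^2) = 3.216e+29 / (4*pi*(2.660e+18)^2) = 3.616e-09

3.616e-09 W/m^2


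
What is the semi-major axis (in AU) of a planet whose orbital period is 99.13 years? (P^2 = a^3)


a = P^(2/3) = 99.13^(2/3) = 21.4192

21.4192 AU


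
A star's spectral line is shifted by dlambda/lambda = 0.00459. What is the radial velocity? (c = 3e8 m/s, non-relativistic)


v = (dlambda/lambda) * c = 0.00459 * 3e8 = 1.377e+06

1.377e+06 m/s


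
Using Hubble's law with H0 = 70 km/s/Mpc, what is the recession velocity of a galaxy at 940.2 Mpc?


v = H0 * d = 70 * 940.2 = 65814.0

65814.0 km/s


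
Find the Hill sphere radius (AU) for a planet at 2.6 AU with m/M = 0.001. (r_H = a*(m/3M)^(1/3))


r_H = a * (m/3M)^(1/3) = 2.6 * (0.001/3)^(1/3) = 0.1803

0.1803 AU


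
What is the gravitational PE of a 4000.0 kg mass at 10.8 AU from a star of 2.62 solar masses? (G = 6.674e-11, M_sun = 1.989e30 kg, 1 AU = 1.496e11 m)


M = 2.62 * 1.989e30 kg = 5.21118e+30 kg; r = 10.8 AU * 1.496e11 m/AU = 1.61568e+12 m. U = -GM*m/r = -(6.674e-11 * 5.21118e+30 * 4000.0) / 1.61568e+12 = -8.610e+11

-8.610e+11 J


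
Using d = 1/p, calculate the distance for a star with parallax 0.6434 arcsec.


d = 1/p = 1/0.6434 = 1.5542

1.5542 pc


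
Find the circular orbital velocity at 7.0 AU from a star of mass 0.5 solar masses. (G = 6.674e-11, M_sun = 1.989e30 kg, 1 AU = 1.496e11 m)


v = sqrt(GM/r) = sqrt(6.674e-11 * 9.945e+29 / 1.047e+12) = 7961.2393

7961.2393 m/s


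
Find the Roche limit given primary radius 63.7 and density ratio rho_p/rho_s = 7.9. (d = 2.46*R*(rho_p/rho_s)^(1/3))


d_Roche = 2.46 * 63.7 * 7.9^(1/3) = 312.0927

312.0927


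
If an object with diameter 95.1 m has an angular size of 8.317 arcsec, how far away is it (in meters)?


D = size / theta_rad, theta_rad = 8.317 * pi/(180*3600) = 4.032e-05, D = 2.359e+06

2.359e+06 m


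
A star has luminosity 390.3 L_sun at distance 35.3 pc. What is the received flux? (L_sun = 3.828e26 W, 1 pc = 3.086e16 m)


F = L / (4*pi*d^2) = 1.494e+29 / (4*pi*(1.089e+18)^2) = 1.002e-08

1.002e-08 W/m^2


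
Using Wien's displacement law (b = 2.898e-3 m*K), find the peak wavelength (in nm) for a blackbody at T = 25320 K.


lam_max = b / T = 2.898e-3 / 25320 = 1.145e-07 m = 114.455 nm

114.455 nm


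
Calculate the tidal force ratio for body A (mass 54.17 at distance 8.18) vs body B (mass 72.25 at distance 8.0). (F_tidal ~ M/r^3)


Ratio = (M1/r1^3) / (M2/r2^3) = (54.17/8.18^3) / (72.25/8.0^3) = 0.7013

0.7013


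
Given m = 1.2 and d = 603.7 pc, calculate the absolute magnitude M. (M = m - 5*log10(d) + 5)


M = m - 5*log10(d) + 5 = 1.2 - 5*log10(603.7) + 5 = -7.7041

-7.7041


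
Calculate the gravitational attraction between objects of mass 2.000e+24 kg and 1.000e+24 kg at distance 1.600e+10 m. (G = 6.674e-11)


F = G*m1*m2/r^2 = 6.674e-11 * 2.000e+24 * 1.000e+24 / (1.600e+10)^2 = 6.674e-11 * 2.000e+48 / 2.560e+20 = 5.214e+17

5.214e+17 N


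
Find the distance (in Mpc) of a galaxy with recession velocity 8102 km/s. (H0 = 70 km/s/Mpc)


d = v / H0 = 8102 / 70 = 115.7429

115.7429 Mpc


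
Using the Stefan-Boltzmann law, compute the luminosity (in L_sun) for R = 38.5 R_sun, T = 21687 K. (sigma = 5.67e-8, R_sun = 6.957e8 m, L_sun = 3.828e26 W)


R = 38.5 * 6.957e8 m = 2.678445e+10 m. L = 4*pi*R^2*sigma*T^4 = 4*pi*(2.678445e+10)^2 * 5.67e-8 * 21687^4 = 1.130723209e+32 W. L/L_sun = 1.130723209e+32 / 3.828e26 = 295382.2385

295382.2385 L_sun


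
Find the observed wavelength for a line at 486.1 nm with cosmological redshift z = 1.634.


lam_obs = lam_emit * (1 + z) = 486.1 * (1 + 1.634) = 1280.3874

1280.3874 nm


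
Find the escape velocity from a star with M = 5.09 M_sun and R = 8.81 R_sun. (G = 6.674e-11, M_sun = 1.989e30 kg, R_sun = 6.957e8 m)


M = 5.09 * 1.989e30 kg = 1.012401e+31 kg; R = 8.81 * 6.957e8 m = 6.129117e+09 m. v_esc = sqrt(2GM/R) = sqrt(2 * 6.674e-11 * 1.012401e+31 / 6.129117e+09) = 469553.8717

469553.8717 m/s
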